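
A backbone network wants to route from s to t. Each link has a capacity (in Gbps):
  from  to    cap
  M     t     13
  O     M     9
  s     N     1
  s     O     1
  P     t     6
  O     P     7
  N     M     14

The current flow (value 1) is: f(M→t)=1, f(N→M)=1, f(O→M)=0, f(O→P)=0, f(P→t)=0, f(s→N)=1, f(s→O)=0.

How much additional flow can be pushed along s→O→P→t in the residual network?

Residual capacities along the path: s→O: 1, O→P: 7, P→t: 6.
Minimum is 1.

1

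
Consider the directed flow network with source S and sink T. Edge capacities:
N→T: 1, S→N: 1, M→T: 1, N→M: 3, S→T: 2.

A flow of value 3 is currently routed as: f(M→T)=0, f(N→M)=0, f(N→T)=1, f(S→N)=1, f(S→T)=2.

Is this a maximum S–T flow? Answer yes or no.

Yes

Residual reachable from S: {S}; T is not reachable.
Saturated cut: S→N, S→T with total capacity 3 = current flow value. Flow is maximum.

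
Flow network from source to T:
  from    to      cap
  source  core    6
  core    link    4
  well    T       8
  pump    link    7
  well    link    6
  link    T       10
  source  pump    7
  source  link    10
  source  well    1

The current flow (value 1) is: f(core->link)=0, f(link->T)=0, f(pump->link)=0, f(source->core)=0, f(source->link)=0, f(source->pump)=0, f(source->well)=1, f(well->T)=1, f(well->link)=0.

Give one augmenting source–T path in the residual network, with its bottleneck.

Residual along source->link->T: source->link: 10, link->T: 10.
Bottleneck = min = 10.

source->link->T, bottleneck 10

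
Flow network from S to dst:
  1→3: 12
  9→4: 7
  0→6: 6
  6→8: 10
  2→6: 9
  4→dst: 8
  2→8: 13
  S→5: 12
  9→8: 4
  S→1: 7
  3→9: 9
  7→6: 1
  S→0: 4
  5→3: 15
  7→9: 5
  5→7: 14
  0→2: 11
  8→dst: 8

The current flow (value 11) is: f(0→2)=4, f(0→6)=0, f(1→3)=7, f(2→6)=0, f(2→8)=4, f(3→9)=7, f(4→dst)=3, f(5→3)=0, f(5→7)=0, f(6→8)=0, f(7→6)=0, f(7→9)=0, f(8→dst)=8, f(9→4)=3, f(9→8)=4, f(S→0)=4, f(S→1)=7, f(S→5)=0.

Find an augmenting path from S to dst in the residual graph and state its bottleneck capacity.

S→5→3→9→4→dst, bottleneck 2

Residual along S→5→3→9→4→dst: S→5: 12, 5→3: 15, 3→9: 2, 9→4: 4, 4→dst: 5.
Bottleneck = min = 2.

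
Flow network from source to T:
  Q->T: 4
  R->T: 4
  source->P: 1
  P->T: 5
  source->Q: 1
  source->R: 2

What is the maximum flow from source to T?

Augment source->R->T: bottleneck 2. Total 2.
Augment source->Q->T: bottleneck 1. Total 3.
Augment source->P->T: bottleneck 1. Total 4.
No augmenting path remains in the residual graph.

4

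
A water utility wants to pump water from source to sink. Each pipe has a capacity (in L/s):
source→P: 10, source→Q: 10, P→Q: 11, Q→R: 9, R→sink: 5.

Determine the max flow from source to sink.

Augment source→Q→R→sink: bottleneck 5. Total 5.
No augmenting path remains in the residual graph.

5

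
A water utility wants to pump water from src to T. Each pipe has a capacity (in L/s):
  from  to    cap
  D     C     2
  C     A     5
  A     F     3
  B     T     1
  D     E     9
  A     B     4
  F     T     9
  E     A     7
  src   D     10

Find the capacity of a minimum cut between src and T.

4

Max flow = 4 (via 3 augmenting paths).
In the residual at optimum, the set reachable from src is {A, B, C, D, E, src}.
Cut edges: A→F (cap 3), B→T (cap 1). Sum = 4.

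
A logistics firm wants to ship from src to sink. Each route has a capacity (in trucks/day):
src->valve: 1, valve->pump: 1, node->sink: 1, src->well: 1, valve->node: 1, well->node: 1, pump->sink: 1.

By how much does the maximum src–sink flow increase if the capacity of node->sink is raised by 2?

0

Original max flow = 2.
Edge node->sink does not cross the min cut (source side {src}), so extra capacity there cannot help.
New max flow = 2. Increase = 0.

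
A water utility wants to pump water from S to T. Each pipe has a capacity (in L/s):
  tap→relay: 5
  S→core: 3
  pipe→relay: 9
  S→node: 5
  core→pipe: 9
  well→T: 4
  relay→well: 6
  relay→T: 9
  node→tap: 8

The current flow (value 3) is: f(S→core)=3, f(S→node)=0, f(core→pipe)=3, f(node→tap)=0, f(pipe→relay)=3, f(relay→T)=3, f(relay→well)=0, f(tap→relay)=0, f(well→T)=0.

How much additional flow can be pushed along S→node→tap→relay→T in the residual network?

5

Residual capacities along the path: S→node: 5, node→tap: 8, tap→relay: 5, relay→T: 6.
Minimum is 5.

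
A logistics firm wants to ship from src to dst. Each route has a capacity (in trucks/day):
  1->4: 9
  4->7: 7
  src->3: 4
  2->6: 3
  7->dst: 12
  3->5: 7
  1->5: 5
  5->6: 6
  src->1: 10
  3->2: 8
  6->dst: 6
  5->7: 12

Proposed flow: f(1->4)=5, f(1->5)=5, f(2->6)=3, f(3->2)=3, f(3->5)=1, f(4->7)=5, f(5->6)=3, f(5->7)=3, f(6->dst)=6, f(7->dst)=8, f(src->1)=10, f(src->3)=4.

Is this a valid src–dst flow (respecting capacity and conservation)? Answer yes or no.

Every edge has 0 ≤ f(e) ≤ cap(e).
At each intermediate node, inflow equals outflow.

Yes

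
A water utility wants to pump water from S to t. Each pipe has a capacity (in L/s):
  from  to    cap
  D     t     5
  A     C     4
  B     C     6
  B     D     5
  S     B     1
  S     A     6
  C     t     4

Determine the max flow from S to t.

Augment S->A->C->t: bottleneck 4. Total 4.
Augment S->B->D->t: bottleneck 1. Total 5.
No augmenting path remains in the residual graph.

5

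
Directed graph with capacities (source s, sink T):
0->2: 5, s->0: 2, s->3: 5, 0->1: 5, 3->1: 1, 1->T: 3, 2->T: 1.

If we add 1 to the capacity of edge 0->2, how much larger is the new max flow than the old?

0

Original max flow = 3.
Edge 0->2 does not cross the min cut (source side {3, s}), so extra capacity there cannot help.
New max flow = 3. Increase = 0.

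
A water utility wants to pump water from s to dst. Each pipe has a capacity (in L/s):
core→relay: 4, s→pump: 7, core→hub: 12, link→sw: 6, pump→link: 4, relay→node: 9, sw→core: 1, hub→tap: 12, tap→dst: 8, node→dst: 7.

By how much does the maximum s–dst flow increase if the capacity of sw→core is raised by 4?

Original max flow = 1.
After raising cap(sw→core), augmenting paths through that edge carry 3 more units.
New max flow = 4. Increase = 3.

3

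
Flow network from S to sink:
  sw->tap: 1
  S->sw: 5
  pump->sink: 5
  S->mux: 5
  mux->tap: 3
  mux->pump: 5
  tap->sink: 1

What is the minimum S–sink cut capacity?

Max flow = 6 (via 2 augmenting paths).
In the residual at optimum, the set reachable from S is {S, sw}.
Cut edges: S->mux (cap 5), sw->tap (cap 1). Sum = 6.

6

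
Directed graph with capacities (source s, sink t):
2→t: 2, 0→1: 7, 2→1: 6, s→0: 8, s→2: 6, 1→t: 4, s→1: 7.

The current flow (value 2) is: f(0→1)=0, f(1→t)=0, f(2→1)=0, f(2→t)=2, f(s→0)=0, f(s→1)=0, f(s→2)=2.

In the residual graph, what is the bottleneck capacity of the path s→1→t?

Residual capacities along the path: s→1: 7, 1→t: 4.
Minimum is 4.

4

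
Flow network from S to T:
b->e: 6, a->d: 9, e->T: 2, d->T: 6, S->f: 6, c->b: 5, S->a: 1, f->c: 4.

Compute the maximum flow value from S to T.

Augment S->a->d->T: bottleneck 1. Total 1.
Augment S->f->c->b->e->T: bottleneck 2. Total 3.
No augmenting path remains in the residual graph.

3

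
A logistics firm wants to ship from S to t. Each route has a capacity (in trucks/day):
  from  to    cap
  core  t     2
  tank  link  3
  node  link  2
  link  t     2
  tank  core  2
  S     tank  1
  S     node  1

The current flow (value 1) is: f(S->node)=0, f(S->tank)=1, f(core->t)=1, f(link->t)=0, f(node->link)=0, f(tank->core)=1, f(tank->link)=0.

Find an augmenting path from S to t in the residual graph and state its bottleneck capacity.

Residual along S->node->link->t: S->node: 1, node->link: 2, link->t: 2.
Bottleneck = min = 1.

S->node->link->t, bottleneck 1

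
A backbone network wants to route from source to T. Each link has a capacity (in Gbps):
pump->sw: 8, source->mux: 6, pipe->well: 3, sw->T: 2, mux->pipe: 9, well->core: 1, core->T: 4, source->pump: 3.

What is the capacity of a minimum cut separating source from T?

Max flow = 3 (via 2 augmenting paths).
In the residual at optimum, the set reachable from source is {mux, pipe, pump, source, sw, well}.
Cut edges: well->core (cap 1), sw->T (cap 2). Sum = 3.

3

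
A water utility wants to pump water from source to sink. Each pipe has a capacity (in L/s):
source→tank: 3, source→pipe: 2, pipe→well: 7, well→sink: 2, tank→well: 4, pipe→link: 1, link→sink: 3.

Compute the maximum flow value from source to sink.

3

Augment source→tank→well→sink: bottleneck 2. Total 2.
Augment source→pipe→link→sink: bottleneck 1. Total 3.
No augmenting path remains in the residual graph.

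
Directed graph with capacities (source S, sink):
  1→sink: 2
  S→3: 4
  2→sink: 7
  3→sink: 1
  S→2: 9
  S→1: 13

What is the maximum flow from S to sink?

10

Augment S→2→sink: bottleneck 7. Total 7.
Augment S→3→sink: bottleneck 1. Total 8.
Augment S→1→sink: bottleneck 2. Total 10.
No augmenting path remains in the residual graph.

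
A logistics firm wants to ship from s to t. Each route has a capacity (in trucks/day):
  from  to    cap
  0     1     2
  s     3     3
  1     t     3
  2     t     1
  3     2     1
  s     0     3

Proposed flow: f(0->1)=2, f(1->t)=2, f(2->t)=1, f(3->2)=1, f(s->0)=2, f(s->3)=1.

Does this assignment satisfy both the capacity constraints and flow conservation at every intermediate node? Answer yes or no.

Yes

Every edge has 0 ≤ f(e) ≤ cap(e).
At each intermediate node, inflow equals outflow.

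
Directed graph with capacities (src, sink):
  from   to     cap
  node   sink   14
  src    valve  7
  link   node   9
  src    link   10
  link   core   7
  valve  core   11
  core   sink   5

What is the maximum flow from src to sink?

14

Augment src→link→node→sink: bottleneck 9. Total 9.
Augment src→link→core→sink: bottleneck 1. Total 10.
Augment src→valve→core→sink: bottleneck 4. Total 14.
No augmenting path remains in the residual graph.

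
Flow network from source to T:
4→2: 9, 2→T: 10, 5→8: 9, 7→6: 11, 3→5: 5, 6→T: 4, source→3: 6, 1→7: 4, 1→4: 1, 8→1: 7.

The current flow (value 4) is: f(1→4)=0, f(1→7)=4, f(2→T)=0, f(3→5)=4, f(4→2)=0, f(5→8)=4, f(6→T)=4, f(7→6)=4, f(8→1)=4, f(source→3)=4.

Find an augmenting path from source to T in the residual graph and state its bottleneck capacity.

source→3→5→8→1→4→2→T, bottleneck 1

Residual along source→3→5→8→1→4→2→T: source→3: 2, 3→5: 1, 5→8: 5, 8→1: 3, 1→4: 1, 4→2: 9, 2→T: 10.
Bottleneck = min = 1.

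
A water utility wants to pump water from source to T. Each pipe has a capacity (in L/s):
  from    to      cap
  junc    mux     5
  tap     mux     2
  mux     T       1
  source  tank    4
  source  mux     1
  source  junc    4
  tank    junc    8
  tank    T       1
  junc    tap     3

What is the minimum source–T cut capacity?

2

Max flow = 2 (via 2 augmenting paths).
In the residual at optimum, the set reachable from source is {junc, mux, source, tank, tap}.
Cut edges: tank→T (cap 1), mux→T (cap 1). Sum = 2.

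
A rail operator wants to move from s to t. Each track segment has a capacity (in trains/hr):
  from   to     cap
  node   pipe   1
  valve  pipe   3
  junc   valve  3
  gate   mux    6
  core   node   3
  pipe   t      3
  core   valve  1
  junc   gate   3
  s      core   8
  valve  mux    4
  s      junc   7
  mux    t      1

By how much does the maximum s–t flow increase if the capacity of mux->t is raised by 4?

4

Original max flow = 4.
After raising cap(mux->t), augmenting paths through that edge carry 4 more units.
New max flow = 8. Increase = 4.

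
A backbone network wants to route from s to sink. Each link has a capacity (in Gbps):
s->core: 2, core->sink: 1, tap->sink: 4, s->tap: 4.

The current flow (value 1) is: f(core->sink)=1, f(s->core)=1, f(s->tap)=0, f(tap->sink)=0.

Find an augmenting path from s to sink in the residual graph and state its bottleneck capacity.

s->tap->sink, bottleneck 4

Residual along s->tap->sink: s->tap: 4, tap->sink: 4.
Bottleneck = min = 4.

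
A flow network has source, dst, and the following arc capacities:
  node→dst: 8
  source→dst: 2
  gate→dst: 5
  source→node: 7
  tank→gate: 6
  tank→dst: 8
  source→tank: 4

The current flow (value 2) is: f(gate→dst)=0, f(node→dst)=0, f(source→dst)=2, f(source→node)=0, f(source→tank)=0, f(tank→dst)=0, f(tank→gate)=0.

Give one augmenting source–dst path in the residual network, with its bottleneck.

Residual along source→node→dst: source→node: 7, node→dst: 8.
Bottleneck = min = 7.

source→node→dst, bottleneck 7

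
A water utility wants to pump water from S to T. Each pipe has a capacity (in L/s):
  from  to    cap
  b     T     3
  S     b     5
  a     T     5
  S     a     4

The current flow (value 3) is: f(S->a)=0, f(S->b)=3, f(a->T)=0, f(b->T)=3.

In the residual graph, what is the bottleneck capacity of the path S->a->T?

Residual capacities along the path: S->a: 4, a->T: 5.
Minimum is 4.

4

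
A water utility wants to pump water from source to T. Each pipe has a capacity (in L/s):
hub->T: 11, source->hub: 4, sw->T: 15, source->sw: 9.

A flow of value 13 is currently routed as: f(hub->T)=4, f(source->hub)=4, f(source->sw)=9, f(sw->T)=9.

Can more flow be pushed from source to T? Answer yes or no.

Residual reachable from source: {source}; T is not reachable.
Saturated cut: source->hub, source->sw with total capacity 13 = current flow value. Flow is maximum.

No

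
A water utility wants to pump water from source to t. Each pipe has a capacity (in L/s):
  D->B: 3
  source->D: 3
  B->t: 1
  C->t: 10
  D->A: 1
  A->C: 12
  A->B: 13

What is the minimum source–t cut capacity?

Max flow = 2 (via 2 augmenting paths).
In the residual at optimum, the set reachable from source is {B, D, source}.
Cut edges: D->A (cap 1), B->t (cap 1). Sum = 2.

2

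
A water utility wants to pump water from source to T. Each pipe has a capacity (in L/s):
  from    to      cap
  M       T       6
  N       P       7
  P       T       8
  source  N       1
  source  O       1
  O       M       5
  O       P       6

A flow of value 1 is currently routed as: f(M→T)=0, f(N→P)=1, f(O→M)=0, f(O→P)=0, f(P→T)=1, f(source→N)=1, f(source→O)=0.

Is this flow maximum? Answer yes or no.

No

Residual path source→O→P→T has bottleneck 1 > 0.
Pushing 1 along it raises the flow to 2, so the given flow is not maximum.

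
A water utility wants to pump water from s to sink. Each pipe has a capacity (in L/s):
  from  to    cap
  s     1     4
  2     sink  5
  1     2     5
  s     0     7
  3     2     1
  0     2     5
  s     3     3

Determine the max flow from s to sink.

Augment s→3→2→sink: bottleneck 1. Total 1.
Augment s→0→2→sink: bottleneck 4. Total 5.
No augmenting path remains in the residual graph.

5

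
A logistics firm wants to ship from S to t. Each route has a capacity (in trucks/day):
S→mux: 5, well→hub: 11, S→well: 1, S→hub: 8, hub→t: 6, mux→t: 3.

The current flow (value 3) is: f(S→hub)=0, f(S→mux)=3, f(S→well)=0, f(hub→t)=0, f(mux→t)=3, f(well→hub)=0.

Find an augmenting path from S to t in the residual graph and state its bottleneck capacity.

S→hub→t, bottleneck 6

Residual along S→hub→t: S→hub: 8, hub→t: 6.
Bottleneck = min = 6.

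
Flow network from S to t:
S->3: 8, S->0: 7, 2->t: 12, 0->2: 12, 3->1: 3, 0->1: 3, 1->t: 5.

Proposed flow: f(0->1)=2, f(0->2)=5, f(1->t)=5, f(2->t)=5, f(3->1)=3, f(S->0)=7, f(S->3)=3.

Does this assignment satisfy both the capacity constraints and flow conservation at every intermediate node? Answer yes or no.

Yes

Every edge has 0 ≤ f(e) ≤ cap(e).
At each intermediate node, inflow equals outflow.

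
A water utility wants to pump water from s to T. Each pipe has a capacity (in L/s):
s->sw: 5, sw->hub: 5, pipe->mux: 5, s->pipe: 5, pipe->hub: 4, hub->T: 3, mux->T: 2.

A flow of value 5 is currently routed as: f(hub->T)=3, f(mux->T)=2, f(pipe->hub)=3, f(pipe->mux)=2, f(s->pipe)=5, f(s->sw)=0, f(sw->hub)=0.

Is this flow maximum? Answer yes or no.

Residual reachable from s: {hub, mux, pipe, s, sw}; T is not reachable.
Saturated cut: mux->T, hub->T with total capacity 5 = current flow value. Flow is maximum.

Yes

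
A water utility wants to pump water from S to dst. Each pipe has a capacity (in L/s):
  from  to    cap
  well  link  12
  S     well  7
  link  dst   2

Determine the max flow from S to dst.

2

Augment S→well→link→dst: bottleneck 2. Total 2.
No augmenting path remains in the residual graph.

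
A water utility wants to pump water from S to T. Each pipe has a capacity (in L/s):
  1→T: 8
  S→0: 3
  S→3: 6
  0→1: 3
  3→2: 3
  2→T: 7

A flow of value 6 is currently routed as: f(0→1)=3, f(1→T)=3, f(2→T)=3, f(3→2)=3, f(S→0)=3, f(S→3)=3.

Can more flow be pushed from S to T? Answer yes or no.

Residual reachable from S: {3, S}; T is not reachable.
Saturated cut: 3→2, S→0 with total capacity 6 = current flow value. Flow is maximum.

No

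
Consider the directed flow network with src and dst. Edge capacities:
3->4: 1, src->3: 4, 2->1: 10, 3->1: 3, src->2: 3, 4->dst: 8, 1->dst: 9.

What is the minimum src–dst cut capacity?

Max flow = 7 (via 3 augmenting paths).
In the residual at optimum, the set reachable from src is {src}.
Cut edges: src->2 (cap 3), src->3 (cap 4). Sum = 7.

7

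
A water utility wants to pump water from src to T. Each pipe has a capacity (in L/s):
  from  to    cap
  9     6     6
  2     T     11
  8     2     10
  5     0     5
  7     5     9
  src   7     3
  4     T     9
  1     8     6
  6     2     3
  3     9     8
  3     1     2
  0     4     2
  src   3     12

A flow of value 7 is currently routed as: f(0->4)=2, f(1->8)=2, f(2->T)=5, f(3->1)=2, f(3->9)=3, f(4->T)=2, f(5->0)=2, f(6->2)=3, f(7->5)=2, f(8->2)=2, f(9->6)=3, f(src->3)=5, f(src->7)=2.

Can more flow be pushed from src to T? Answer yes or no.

Residual reachable from src: {0, 3, 5, 6, 7, 9, src}; T is not reachable.
Saturated cut: 3->1, 6->2, 0->4 with total capacity 7 = current flow value. Flow is maximum.

No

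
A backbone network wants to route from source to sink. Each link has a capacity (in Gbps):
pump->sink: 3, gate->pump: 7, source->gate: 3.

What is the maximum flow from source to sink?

3

Augment source->gate->pump->sink: bottleneck 3. Total 3.
No augmenting path remains in the residual graph.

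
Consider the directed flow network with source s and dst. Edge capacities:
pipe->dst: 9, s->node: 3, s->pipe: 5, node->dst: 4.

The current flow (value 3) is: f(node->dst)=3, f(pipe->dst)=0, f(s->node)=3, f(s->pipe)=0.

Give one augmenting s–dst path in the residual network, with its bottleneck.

Residual along s->pipe->dst: s->pipe: 5, pipe->dst: 9.
Bottleneck = min = 5.

s->pipe->dst, bottleneck 5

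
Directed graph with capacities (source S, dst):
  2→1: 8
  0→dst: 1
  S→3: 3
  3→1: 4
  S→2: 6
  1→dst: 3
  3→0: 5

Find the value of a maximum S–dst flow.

Augment S→2→1→dst: bottleneck 3. Total 3.
Augment S→3→0→dst: bottleneck 1. Total 4.
No augmenting path remains in the residual graph.

4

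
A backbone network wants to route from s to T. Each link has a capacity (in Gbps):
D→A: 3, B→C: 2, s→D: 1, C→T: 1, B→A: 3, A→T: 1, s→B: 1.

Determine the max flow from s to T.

2

Augment s→D→A→T: bottleneck 1. Total 1.
Augment s→B→C→T: bottleneck 1. Total 2.
No augmenting path remains in the residual graph.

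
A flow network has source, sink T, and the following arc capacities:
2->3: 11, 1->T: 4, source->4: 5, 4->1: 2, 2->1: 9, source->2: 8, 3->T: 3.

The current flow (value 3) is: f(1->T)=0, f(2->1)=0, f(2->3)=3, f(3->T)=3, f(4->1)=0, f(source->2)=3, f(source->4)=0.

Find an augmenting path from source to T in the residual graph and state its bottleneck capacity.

source->2->1->T, bottleneck 4

Residual along source->2->1->T: source->2: 5, 2->1: 9, 1->T: 4.
Bottleneck = min = 4.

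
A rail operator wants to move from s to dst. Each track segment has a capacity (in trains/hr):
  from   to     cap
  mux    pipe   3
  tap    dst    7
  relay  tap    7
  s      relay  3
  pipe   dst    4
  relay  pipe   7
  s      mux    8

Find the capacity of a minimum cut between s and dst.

Max flow = 6 (via 3 augmenting paths).
In the residual at optimum, the set reachable from s is {mux, s}.
Cut edges: s→relay (cap 3), mux→pipe (cap 3). Sum = 6.

6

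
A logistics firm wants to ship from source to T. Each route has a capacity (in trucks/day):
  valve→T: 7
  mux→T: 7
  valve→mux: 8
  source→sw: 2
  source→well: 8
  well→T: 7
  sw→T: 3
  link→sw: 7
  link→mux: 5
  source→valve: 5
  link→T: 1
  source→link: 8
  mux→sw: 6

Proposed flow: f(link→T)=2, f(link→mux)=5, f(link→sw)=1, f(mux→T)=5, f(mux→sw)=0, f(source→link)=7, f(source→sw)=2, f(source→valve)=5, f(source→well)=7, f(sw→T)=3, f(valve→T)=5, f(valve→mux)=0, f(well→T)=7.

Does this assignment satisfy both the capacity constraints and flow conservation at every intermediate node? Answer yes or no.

No

Capacity violated on link→T: flow 2 > capacity 1.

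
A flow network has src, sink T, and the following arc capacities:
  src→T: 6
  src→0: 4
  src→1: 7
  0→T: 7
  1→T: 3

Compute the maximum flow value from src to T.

Augment src→T: bottleneck 6. Total 6.
Augment src→0→T: bottleneck 4. Total 10.
Augment src→1→T: bottleneck 3. Total 13.
No augmenting path remains in the residual graph.

13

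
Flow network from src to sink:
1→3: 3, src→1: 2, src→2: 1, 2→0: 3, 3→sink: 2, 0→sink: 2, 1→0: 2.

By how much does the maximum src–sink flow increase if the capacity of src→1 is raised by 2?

1

Original max flow = 3.
After raising cap(src→1), augmenting paths through that edge carry 1 more unit.
New max flow = 4. Increase = 1.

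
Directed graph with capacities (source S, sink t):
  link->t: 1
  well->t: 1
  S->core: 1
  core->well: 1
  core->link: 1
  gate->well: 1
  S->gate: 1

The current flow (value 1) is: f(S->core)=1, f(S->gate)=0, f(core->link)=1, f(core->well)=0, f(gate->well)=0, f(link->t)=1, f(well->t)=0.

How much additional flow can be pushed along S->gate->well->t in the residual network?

Residual capacities along the path: S->gate: 1, gate->well: 1, well->t: 1.
Minimum is 1.

1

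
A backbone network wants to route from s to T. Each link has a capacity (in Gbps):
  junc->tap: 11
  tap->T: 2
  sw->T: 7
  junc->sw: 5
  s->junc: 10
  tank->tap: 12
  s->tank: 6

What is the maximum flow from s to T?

Augment s->junc->sw->T: bottleneck 5. Total 5.
Augment s->junc->tap->T: bottleneck 2. Total 7.
No augmenting path remains in the residual graph.

7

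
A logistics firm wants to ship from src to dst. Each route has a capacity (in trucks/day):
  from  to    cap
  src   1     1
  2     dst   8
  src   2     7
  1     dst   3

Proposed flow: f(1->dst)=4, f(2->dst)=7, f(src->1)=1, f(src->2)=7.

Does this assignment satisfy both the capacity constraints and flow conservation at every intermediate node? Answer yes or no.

No

Capacity violated on 1->dst: flow 4 > capacity 3.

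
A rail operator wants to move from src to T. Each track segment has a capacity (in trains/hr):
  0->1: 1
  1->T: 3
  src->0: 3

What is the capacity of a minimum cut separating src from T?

1

Max flow = 1 (via 1 augmenting path).
In the residual at optimum, the set reachable from src is {0, src}.
Cut edges: 0->1 (cap 1). Sum = 1.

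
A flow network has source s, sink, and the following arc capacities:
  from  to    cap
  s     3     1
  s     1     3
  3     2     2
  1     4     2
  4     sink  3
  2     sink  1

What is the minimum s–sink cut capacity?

Max flow = 3 (via 2 augmenting paths).
In the residual at optimum, the set reachable from s is {1, s}.
Cut edges: 1->4 (cap 2), s->3 (cap 1). Sum = 3.

3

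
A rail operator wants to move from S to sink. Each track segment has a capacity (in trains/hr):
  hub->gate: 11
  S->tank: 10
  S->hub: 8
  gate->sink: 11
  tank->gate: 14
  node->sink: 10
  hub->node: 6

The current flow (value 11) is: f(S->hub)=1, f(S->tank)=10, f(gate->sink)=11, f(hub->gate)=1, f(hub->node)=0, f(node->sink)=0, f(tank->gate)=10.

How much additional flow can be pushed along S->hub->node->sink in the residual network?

Residual capacities along the path: S->hub: 7, hub->node: 6, node->sink: 10.
Minimum is 6.

6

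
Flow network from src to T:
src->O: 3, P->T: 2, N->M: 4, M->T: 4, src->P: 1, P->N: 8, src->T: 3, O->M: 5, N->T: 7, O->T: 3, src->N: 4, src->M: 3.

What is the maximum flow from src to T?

14

Augment src->T: bottleneck 3. Total 3.
Augment src->P->T: bottleneck 1. Total 4.
Augment src->N->T: bottleneck 4. Total 8.
Augment src->O->T: bottleneck 3. Total 11.
Augment src->M->T: bottleneck 3. Total 14.
No augmenting path remains in the residual graph.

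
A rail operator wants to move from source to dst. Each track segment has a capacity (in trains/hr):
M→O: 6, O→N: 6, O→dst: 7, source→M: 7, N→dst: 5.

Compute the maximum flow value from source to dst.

Augment source→M→O→dst: bottleneck 6. Total 6.
No augmenting path remains in the residual graph.

6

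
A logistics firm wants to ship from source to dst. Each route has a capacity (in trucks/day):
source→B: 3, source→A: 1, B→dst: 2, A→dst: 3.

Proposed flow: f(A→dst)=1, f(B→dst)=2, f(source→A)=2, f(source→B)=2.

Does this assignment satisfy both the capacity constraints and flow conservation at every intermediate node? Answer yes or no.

Capacity violated on source→A: flow 2 > capacity 1.

No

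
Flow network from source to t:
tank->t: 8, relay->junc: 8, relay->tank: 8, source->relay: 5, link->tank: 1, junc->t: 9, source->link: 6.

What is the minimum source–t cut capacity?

6

Max flow = 6 (via 2 augmenting paths).
In the residual at optimum, the set reachable from source is {link, source}.
Cut edges: source->relay (cap 5), link->tank (cap 1). Sum = 6.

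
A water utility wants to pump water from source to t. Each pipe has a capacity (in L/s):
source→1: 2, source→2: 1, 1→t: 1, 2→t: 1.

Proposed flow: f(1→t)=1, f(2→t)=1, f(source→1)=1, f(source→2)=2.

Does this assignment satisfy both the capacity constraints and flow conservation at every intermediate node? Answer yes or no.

No

Capacity violated on source→2: flow 2 > capacity 1.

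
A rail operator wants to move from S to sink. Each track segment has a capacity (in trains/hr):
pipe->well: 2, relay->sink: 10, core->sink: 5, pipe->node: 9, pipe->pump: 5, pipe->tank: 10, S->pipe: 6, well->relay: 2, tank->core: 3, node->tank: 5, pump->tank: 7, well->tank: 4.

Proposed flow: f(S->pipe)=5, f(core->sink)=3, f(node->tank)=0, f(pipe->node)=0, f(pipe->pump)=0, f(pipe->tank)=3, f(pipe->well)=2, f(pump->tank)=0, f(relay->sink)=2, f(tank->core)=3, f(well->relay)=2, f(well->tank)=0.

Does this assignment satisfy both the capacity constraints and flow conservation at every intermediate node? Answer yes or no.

Yes

Every edge has 0 ≤ f(e) ≤ cap(e).
At each intermediate node, inflow equals outflow.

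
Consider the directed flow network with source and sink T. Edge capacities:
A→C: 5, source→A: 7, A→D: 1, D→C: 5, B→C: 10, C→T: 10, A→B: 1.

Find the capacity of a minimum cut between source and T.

Max flow = 7 (via 3 augmenting paths).
In the residual at optimum, the set reachable from source is {source}.
Cut edges: source→A (cap 7). Sum = 7.

7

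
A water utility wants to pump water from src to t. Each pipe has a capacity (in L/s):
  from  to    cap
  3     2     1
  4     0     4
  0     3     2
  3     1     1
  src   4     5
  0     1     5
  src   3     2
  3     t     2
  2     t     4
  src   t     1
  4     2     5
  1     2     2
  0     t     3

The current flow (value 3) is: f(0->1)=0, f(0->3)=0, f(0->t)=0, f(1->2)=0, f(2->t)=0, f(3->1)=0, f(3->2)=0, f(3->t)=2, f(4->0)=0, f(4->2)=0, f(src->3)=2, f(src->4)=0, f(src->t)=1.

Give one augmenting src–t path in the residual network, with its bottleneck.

src->4->0->t, bottleneck 3

Residual along src->4->0->t: src->4: 5, 4->0: 4, 0->t: 3.
Bottleneck = min = 3.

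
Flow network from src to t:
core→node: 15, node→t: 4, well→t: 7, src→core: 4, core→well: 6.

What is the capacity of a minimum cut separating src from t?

4

Max flow = 4 (via 1 augmenting path).
In the residual at optimum, the set reachable from src is {src}.
Cut edges: src→core (cap 4). Sum = 4.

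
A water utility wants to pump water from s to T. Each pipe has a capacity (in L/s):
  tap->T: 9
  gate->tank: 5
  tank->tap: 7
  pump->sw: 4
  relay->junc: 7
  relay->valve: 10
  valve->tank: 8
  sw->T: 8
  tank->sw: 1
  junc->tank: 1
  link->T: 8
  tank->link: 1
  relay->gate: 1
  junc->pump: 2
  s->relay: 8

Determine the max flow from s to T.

8

Augment s->relay->gate->tank->tap->T: bottleneck 1. Total 1.
Augment s->relay->valve->tank->tap->T: bottleneck 6. Total 7.
Augment s->relay->valve->tank->sw->T: bottleneck 1. Total 8.
No augmenting path remains in the residual graph.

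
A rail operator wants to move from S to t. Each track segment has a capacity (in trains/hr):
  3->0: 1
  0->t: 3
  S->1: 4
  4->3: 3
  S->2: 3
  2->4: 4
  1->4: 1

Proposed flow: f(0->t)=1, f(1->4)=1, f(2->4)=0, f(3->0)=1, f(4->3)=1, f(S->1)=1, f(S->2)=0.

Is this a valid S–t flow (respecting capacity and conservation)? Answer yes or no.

Every edge has 0 ≤ f(e) ≤ cap(e).
At each intermediate node, inflow equals outflow.

Yes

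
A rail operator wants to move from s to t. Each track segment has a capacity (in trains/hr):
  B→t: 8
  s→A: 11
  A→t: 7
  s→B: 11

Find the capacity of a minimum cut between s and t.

Max flow = 15 (via 2 augmenting paths).
In the residual at optimum, the set reachable from s is {A, B, s}.
Cut edges: A→t (cap 7), B→t (cap 8). Sum = 15.

15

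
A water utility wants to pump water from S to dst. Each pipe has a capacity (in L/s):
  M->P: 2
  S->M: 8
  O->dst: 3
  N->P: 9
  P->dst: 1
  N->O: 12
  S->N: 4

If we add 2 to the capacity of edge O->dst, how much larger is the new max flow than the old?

Original max flow = 4.
After raising cap(O->dst), augmenting paths through that edge carry 1 more unit.
New max flow = 5. Increase = 1.

1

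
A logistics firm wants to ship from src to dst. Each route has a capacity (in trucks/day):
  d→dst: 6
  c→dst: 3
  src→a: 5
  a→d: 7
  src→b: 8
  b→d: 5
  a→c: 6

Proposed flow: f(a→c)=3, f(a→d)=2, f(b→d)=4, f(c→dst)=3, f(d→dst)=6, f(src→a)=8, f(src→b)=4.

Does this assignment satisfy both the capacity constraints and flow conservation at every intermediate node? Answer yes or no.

No

Capacity violated on src→a: flow 8 > capacity 5.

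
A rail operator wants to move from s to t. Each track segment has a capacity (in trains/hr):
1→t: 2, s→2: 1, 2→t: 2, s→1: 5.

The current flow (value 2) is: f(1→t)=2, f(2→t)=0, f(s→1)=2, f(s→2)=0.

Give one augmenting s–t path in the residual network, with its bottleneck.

s→2→t, bottleneck 1

Residual along s→2→t: s→2: 1, 2→t: 2.
Bottleneck = min = 1.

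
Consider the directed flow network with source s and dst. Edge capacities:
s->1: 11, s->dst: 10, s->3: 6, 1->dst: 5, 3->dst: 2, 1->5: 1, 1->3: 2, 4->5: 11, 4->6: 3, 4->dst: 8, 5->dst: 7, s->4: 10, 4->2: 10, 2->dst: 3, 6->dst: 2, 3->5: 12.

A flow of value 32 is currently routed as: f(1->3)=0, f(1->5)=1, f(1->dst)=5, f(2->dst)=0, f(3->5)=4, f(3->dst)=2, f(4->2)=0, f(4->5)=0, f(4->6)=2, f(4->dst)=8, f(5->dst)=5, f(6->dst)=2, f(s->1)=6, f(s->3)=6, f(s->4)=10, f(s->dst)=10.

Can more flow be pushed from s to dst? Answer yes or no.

Yes

Residual path s->1->3->5->dst has bottleneck 2 > 0.
Pushing 2 along it raises the flow to 34, so the given flow is not maximum.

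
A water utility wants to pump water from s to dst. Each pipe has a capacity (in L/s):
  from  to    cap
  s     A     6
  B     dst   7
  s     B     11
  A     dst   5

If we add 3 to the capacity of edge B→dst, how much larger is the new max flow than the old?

Original max flow = 12.
After raising cap(B→dst), augmenting paths through that edge carry 3 more units.
New max flow = 15. Increase = 3.

3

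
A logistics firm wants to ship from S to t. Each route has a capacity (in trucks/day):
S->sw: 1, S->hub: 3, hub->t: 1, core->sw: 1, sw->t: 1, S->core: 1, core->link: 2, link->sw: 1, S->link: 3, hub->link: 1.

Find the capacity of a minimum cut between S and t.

Max flow = 2 (via 2 augmenting paths).
In the residual at optimum, the set reachable from S is {S, core, hub, link, sw}.
Cut edges: hub->t (cap 1), sw->t (cap 1). Sum = 2.

2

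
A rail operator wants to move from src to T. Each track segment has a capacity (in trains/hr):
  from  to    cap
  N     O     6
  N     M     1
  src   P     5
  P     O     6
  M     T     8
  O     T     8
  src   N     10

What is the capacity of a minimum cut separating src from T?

9

Max flow = 9 (via 3 augmenting paths).
In the residual at optimum, the set reachable from src is {N, O, P, src}.
Cut edges: N→M (cap 1), O→T (cap 8). Sum = 9.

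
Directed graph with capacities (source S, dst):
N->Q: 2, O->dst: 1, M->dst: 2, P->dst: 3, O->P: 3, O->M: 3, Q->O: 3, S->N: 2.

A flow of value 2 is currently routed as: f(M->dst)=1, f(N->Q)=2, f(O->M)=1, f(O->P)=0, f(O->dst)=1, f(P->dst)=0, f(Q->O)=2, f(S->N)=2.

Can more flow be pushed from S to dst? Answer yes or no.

No

Residual reachable from S: {S}; dst is not reachable.
Saturated cut: S->N with total capacity 2 = current flow value. Flow is maximum.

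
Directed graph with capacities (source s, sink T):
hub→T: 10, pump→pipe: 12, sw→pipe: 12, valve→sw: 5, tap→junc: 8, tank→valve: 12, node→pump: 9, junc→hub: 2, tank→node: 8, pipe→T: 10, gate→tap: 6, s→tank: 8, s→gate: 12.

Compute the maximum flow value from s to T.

Augment s→gate→tap→junc→hub→T: bottleneck 2. Total 2.
Augment s→tank→node→pump→pipe→T: bottleneck 8. Total 10.
No augmenting path remains in the residual graph.

10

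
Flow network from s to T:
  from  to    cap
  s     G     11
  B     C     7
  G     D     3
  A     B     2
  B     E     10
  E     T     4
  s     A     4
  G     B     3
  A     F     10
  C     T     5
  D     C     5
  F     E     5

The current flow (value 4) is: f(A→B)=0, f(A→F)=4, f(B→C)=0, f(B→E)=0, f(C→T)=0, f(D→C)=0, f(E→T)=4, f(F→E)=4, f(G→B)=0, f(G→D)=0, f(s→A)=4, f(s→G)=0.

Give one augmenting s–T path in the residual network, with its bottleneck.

s→G→B→C→T, bottleneck 3

Residual along s→G→B→C→T: s→G: 11, G→B: 3, B→C: 7, C→T: 5.
Bottleneck = min = 3.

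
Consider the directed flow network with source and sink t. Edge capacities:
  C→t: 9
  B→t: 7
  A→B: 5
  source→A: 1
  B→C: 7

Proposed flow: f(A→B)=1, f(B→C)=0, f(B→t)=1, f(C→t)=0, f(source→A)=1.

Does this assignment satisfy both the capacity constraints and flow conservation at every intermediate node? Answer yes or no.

Yes

Every edge has 0 ≤ f(e) ≤ cap(e).
At each intermediate node, inflow equals outflow.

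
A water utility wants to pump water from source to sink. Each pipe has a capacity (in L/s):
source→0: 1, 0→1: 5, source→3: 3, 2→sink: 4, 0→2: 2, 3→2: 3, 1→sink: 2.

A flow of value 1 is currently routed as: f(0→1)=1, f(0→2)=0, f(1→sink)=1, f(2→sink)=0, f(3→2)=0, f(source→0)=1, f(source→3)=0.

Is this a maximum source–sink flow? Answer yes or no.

Residual path source→3→2→sink has bottleneck 3 > 0.
Pushing 3 along it raises the flow to 4, so the given flow is not maximum.

No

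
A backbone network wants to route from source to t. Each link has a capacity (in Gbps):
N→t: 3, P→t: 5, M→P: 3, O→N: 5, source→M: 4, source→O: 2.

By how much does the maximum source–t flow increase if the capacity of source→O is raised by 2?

Original max flow = 5.
After raising cap(source→O), augmenting paths through that edge carry 1 more unit.
New max flow = 6. Increase = 1.

1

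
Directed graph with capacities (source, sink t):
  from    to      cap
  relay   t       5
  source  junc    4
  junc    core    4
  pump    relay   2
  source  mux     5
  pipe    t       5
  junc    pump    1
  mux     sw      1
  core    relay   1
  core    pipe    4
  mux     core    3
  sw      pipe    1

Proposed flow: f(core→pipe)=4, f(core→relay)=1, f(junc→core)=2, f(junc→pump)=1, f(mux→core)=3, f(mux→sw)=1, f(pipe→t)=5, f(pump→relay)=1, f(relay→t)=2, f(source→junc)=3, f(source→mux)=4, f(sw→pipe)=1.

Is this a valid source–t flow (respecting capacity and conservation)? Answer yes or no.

Every edge has 0 ≤ f(e) ≤ cap(e).
At each intermediate node, inflow equals outflow.

Yes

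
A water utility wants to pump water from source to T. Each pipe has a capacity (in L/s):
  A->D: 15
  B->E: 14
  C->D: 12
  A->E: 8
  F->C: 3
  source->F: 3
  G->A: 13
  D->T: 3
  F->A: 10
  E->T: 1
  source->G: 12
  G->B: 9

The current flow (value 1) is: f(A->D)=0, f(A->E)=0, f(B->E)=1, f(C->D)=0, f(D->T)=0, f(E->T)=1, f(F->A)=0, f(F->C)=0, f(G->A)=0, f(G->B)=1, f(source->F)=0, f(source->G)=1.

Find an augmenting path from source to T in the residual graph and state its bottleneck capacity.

Residual along source->G->A->D->T: source->G: 11, G->A: 13, A->D: 15, D->T: 3.
Bottleneck = min = 3.

source->G->A->D->T, bottleneck 3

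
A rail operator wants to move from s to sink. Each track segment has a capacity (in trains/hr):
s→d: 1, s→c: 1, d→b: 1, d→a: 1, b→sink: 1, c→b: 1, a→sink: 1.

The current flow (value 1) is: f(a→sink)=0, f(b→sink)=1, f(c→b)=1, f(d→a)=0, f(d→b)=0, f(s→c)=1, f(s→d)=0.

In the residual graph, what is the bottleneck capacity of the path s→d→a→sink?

Residual capacities along the path: s→d: 1, d→a: 1, a→sink: 1.
Minimum is 1.

1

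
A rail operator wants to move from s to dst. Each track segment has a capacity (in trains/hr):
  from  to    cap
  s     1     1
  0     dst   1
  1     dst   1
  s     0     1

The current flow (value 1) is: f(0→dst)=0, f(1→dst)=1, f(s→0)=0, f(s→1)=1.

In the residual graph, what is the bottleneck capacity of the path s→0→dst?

Residual capacities along the path: s→0: 1, 0→dst: 1.
Minimum is 1.

1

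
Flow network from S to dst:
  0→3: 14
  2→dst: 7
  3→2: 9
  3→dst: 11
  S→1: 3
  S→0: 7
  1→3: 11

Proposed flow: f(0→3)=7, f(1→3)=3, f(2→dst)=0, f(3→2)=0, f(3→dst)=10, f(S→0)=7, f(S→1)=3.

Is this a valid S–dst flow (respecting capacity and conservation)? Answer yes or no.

Yes

Every edge has 0 ≤ f(e) ≤ cap(e).
At each intermediate node, inflow equals outflow.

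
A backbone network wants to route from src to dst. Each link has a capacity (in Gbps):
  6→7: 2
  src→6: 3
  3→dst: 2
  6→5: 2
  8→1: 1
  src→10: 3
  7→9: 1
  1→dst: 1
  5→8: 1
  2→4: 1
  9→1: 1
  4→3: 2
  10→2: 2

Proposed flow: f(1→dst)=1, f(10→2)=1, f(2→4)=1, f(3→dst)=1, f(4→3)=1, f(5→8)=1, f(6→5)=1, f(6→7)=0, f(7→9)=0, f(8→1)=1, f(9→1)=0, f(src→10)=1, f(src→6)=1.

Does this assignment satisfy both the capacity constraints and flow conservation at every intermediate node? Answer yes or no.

Every edge has 0 ≤ f(e) ≤ cap(e).
At each intermediate node, inflow equals outflow.

Yes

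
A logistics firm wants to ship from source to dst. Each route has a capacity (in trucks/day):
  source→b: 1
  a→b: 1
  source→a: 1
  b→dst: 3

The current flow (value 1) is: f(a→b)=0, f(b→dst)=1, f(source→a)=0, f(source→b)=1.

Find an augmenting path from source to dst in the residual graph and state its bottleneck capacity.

Residual along source→a→b→dst: source→a: 1, a→b: 1, b→dst: 2.
Bottleneck = min = 1.

source→a→b→dst, bottleneck 1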